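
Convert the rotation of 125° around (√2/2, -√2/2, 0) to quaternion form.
0.4617 + 0.6272i - 0.6272j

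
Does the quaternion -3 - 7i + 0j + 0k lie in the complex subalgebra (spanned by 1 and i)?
Yes. The quaternion -3 - 7i has j- and k-coefficients y = z = 0, so it lies in the complex subalgebra spanned by 1 and i.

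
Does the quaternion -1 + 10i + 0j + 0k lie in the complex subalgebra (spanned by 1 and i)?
Yes. The quaternion -1 + 10i has j- and k-coefficients y = z = 0, so it lies in the complex subalgebra spanned by 1 and i.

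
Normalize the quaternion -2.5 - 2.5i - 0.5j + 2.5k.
-0.5735 - 0.5735i - 0.1147j + 0.5735k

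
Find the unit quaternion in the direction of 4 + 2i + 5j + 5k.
0.4781 + 0.239i + 0.5976j + 0.5976k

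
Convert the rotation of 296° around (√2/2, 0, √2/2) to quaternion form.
-0.848 + 0.3747i + 0.3747k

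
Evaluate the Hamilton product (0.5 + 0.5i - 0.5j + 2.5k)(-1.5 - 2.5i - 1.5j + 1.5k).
-4 + i - 7j - 5k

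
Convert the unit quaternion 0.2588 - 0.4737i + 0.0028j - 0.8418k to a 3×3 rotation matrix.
[[-0.4173, 0.4331, 0.799], [-0.4384, -0.866, 0.2405], [0.7961, -0.2499, 0.5512]]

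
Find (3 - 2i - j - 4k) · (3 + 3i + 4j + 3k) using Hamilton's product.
31 + 16i + 3j - 8k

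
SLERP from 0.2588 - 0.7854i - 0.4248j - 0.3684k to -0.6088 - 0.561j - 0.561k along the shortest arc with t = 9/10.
-0.546 - 0.1046i - 0.5915j - 0.584k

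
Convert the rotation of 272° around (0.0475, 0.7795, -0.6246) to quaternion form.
-0.7193 + 0.033i + 0.5415j - 0.4339k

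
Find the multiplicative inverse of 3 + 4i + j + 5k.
0.0588 - 0.0784i - 0.0196j - 0.098k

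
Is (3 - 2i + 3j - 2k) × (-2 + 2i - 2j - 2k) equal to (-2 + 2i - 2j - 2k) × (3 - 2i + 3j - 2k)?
No: pq = -20j - 4k ≠ 20i - 4j = qp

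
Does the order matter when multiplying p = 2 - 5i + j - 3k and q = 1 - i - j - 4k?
Yes: pq = -14 - 14i - 18j - 5k ≠ -14 + 16j - 17k = qp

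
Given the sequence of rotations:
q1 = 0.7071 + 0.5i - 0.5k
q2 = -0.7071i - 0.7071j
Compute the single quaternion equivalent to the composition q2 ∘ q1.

q2 · q1 = 0.3535 - 0.1464i - 0.8535j + 0.3535k
0.3535 - 0.1464i - 0.8535j + 0.3535k


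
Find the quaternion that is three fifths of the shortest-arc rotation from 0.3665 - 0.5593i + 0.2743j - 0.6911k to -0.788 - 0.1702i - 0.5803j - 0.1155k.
0.7626 - 0.1637i + 0.5639j - 0.2714k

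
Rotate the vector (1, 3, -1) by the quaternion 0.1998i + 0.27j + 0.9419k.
(-0.973, -2.963, 1.128)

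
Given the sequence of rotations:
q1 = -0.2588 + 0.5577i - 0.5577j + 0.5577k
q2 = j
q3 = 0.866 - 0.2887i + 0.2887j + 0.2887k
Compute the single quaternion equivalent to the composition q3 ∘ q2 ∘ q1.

q2 · q1 = 0.5577 + 0.5577i - 0.2588j - 0.5577k
q3 · q2 · q1 = 0.8797 + 0.2357i - 0.0631j - 0.4083k
0.8797 + 0.2357i - 0.0631j - 0.4083k


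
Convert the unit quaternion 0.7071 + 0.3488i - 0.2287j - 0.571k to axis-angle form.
axis = (0.4933, -0.3234, -0.8075), θ = π/2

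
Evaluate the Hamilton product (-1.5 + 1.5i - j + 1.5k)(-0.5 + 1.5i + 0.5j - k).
0.5 - 2.75i + 3.5j + 3k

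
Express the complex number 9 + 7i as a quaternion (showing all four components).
9 + 7i + 0j + 0k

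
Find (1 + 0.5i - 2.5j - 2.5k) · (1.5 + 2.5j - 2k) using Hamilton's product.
2.75 + 12i - 0.25j - 4.5k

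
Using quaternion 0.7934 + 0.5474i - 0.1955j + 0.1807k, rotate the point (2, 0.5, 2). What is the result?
(1.241, -1.565, 2.064)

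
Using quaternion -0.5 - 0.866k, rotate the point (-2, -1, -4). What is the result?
(1.866, -1.232, -4)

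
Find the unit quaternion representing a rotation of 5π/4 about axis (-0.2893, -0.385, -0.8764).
-0.3827 - 0.2673i - 0.3557j - 0.8097k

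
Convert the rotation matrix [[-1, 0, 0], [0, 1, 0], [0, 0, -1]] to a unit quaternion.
j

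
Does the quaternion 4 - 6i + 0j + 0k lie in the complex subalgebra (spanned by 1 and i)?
Yes. The quaternion 4 - 6i has j- and k-coefficients y = z = 0, so it lies in the complex subalgebra spanned by 1 and i.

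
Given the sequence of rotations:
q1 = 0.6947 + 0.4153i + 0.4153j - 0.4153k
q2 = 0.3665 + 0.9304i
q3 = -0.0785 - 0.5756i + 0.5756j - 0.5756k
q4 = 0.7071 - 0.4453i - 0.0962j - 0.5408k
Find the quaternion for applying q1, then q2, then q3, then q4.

q2 · q1 = -0.1318 + 0.7986i + 0.5386j + 0.2342k
q3 · q2 · q1 = 0.2948 + 0.458i - 0.443j - 0.7122k
q4 · q3 · q2 · q1 = -0.0154 + 0.0215i - 0.9064j - 0.4217k
-0.0154 + 0.0215i - 0.9064j - 0.4217k


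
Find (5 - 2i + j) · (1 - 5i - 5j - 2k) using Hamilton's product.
-29i - 28j + 5k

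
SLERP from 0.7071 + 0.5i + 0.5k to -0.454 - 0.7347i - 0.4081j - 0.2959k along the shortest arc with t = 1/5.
0.6733 + 0.5635i + 0.0862j + 0.4708k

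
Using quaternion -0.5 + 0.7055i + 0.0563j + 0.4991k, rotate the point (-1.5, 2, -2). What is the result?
(-0.882, -1.881, -2.436)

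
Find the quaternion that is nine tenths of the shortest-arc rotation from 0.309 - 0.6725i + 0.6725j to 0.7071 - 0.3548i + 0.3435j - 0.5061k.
0.6849 - 0.4015i + 0.3911j - 0.4655k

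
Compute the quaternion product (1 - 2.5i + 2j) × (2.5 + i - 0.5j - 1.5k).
6 - 8.25i + 0.75j - 2.25k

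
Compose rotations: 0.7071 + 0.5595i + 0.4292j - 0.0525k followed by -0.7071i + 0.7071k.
0.4327 - 0.8035i + 0.3585j + 0.1965k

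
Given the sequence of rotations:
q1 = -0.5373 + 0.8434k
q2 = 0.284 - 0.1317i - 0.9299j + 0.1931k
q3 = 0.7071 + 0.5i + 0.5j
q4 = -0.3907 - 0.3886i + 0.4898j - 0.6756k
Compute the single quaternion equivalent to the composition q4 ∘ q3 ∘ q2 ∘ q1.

q2 · q1 = -0.3155 - 0.7135i + 0.6107j + 0.1358k
q3 · q2 · q1 = -0.1717 - 0.5944i + 0.2062j + 0.7581k
q4 · q3 · q2 · q1 = 0.2473 + 0.8096i + 0.5315j + 0.0308k
0.2473 + 0.8096i + 0.5315j + 0.0308k


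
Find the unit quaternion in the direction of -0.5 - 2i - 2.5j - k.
-0.1474 - 0.5898i - 0.7372j - 0.2949k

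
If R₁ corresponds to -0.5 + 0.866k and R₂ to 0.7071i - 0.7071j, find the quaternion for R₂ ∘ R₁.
-0.9659i - 0.2588j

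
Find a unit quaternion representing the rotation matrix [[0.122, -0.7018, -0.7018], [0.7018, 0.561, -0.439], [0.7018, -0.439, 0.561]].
0.749 - 0.4685j + 0.4685k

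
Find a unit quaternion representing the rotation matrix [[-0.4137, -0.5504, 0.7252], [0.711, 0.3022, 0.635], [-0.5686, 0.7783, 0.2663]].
0.5373 + 0.0667i + 0.602j + 0.5869k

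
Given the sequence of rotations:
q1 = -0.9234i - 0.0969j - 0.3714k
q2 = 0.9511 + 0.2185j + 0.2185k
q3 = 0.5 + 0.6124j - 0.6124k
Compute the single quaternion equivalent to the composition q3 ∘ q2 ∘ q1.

q2 · q1 = 0.1023 - 0.9382i - 0.2939j - 0.1515k
q3 · q2 · q1 = 0.1384 - 0.7419i + 0.4903j + 0.4362k
0.1384 - 0.7419i + 0.4903j + 0.4362k


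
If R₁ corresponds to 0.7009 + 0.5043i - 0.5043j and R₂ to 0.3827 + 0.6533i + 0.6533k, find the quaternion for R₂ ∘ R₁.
-0.0612 + 0.9804i + 0.1365j + 0.1284k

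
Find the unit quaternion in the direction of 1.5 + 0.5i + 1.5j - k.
0.6255 + 0.2085i + 0.6255j - 0.417k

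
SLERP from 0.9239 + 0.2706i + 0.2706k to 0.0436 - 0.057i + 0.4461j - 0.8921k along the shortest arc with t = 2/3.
0.3773 + 0.1666i - 0.3584j + 0.8375k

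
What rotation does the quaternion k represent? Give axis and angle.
axis = (0, 0, 1), θ = π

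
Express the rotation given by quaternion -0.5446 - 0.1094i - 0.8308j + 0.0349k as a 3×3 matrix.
[[-0.3829, 0.2198, 0.8973], [0.1438, 0.9736, -0.1771], [-0.9125, 0.0612, -0.4044]]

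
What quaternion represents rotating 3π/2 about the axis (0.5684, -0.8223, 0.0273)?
-0.7071 + 0.4019i - 0.5815j + 0.0193k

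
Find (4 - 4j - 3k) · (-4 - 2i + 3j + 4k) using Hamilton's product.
8 - 15i + 34j + 20k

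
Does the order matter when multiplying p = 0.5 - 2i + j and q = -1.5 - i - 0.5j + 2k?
Yes: pq = -2.25 + 4.5i + 2.25j + 3k ≠ -2.25 + 0.5i - 5.75j - k = qp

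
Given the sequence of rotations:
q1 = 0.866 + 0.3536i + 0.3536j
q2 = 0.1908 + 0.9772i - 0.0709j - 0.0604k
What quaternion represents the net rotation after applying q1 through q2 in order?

q2 · q1 = -0.1552 + 0.9351i - 0.0153j + 0.3183k
-0.1552 + 0.9351i - 0.0153j + 0.3183k


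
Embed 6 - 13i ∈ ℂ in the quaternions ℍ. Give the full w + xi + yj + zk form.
6 - 13i + 0j + 0k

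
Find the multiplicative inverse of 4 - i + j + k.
0.2105 + 0.0526i - 0.0526j - 0.0526k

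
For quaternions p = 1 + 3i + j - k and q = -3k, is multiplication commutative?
No: pq = -3 - 3i + 9j - 3k ≠ -3 + 3i - 9j - 3k = qp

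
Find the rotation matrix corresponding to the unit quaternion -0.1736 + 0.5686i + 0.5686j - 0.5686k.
[[-0.2932, 0.4492, -0.844], [0.844, -0.2932, -0.4492], [-0.4492, -0.844, -0.2932]]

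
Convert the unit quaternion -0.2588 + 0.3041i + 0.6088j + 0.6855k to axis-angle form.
axis = (0.3148, 0.6303, 0.7097), θ = 7π/6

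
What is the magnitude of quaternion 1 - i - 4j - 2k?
√22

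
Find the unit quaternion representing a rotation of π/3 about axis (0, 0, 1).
0.866 + 0.5k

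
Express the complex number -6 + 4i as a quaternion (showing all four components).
-6 + 4i + 0j + 0k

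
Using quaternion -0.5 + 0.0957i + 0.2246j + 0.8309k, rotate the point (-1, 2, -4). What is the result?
(2.492, -1.886, -3.352)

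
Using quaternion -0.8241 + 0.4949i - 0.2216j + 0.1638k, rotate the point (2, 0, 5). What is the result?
(4.333, 2.737, 1.653)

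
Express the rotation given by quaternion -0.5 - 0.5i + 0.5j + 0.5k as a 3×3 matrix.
[[0, 0, -1], [-1, 0, 0], [0, 1, 0]]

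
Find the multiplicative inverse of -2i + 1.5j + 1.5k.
0.2353i - 0.1765j - 0.1765k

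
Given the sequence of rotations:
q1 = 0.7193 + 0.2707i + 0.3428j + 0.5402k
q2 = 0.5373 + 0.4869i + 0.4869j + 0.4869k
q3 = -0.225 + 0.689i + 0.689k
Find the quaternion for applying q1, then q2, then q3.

q2 · q1 = -0.1753 + 0.5918i + 0.4032j + 0.6756k
q3 · q2 · q1 = -0.8338 - 0.5317i - 0.1485j + 0.005k
-0.8338 - 0.5317i - 0.1485j + 0.005k


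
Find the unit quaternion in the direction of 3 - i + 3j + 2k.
0.6255 - 0.2085i + 0.6255j + 0.417k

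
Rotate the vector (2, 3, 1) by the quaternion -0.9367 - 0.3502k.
(-0.459, 3.576, 1)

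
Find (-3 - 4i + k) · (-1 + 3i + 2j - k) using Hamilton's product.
16 - 7i - 7j - 6k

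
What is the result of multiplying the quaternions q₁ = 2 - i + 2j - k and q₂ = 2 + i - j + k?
8 + i + 2j - k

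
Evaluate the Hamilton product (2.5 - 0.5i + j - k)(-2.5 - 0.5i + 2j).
-8.5 + 2i + 3j + 2k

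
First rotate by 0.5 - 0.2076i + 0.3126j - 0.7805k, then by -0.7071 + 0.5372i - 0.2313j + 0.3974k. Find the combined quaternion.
0.1404 + 0.4717i + 0.0001j + 0.8705k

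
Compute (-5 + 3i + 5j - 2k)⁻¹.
-0.0794 - 0.0476i - 0.0794j + 0.0317k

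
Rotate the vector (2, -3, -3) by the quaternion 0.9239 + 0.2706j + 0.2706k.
(1.414, -2, -4)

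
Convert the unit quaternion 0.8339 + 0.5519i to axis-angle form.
axis = (1, 0, 0), θ = 67°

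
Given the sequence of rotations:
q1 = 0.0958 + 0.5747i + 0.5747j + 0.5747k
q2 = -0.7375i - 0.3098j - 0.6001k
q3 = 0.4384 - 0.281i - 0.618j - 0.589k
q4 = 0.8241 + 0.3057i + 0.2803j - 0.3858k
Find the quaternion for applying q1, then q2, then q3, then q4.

q2 · q1 = 0.9468 + 0.0962i + 0.0493j - 0.3033k
q3 · q2 · q1 = 0.2939 - 0.0074i - 0.7054j - 0.645k
q4 · q3 · q2 · q1 = 0.1933 - 0.3692i - 0.2989j - 0.8585k
0.1933 - 0.3692i - 0.2989j - 0.8585k


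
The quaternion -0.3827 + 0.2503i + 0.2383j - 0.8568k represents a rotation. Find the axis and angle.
axis = (0.2709, 0.2579, -0.9274), θ = 5π/4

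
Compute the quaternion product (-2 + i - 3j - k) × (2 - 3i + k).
5i - 4j - 13k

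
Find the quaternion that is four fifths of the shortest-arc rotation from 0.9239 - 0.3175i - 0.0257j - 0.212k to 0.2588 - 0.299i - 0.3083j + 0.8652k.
0.4977 - 0.3634i - 0.2896j + 0.7324k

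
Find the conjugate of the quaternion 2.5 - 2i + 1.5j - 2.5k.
2.5 + 2i - 1.5j + 2.5k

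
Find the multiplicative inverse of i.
-i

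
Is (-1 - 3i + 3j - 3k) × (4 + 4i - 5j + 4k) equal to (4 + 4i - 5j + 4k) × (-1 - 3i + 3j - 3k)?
No: pq = 35 - 19i + 17j - 13k ≠ 35 - 13i + 17j - 19k = qp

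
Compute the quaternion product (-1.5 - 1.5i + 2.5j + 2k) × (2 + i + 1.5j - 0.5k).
-4.25 - 8.75i + 4j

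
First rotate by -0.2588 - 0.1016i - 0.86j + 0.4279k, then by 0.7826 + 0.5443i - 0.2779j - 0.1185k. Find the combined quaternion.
-0.3355 - 0.4412i - 0.822j - 0.1308k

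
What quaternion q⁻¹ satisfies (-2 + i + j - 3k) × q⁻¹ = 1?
-0.1333 - 0.0667i - 0.0667j + 0.2k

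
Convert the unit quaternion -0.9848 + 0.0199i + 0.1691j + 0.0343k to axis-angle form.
axis = (0.1146, 0.9736, 0.1975), θ = 340°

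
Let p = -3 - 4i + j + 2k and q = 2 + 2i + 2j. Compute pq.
-18i - 6k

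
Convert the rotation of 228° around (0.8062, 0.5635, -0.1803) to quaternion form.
-0.4067 + 0.7365i + 0.5148j - 0.1647k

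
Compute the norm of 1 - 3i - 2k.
√14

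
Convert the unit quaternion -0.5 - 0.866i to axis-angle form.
axis = (-1, 0, 0), θ = 4π/3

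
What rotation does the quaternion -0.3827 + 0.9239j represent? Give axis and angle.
axis = (0, 1, 0), θ = 5π/4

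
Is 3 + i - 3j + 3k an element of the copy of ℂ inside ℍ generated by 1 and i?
No. The quaternion 3 + i - 3j + 3k has j-coefficient y = -3 and k-coefficient z = 3, not both zero, so it does not lie in the complex subalgebra spanned by 1 and i.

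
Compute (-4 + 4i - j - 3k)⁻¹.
-0.0952 - 0.0952i + 0.0238j + 0.0714k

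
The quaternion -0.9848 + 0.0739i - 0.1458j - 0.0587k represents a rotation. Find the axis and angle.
axis = (0.4255, -0.8395, -0.338), θ = 340°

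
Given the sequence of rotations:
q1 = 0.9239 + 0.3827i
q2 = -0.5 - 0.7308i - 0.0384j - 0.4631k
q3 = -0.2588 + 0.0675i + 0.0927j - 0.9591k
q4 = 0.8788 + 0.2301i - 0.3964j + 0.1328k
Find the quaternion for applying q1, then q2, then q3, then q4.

q2 · q1 = -0.1823 - 0.8665i - 0.2127j - 0.4132k
q3 · q2 · q1 = -0.2709 - 0.0304i + 0.8971j + 0.3477k
q4 · q3 · q2 · q1 = 0.0784 - 0.346i + 0.8117j + 0.464k
0.0784 - 0.346i + 0.8117j + 0.464k


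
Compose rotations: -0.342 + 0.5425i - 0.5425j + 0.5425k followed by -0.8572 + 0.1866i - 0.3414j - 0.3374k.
0.1898 - 0.8971i + 0.2975j - 0.2657k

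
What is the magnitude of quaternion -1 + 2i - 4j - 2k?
5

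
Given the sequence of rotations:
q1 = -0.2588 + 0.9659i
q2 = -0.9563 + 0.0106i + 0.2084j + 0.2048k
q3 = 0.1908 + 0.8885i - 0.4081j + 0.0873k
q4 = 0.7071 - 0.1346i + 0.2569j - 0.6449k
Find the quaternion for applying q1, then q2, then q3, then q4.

q2 · q1 = 0.2373 - 0.9264i + 0.1439j - 0.2543k
q3 · q2 · q1 = 0.9493 + 0.1253i + 0.0757j - 0.278k
q4 · q3 · q2 · q1 = 0.4894 - 0.0618i + 0.1792j - 0.8512k
0.4894 - 0.0618i + 0.1792j - 0.8512k


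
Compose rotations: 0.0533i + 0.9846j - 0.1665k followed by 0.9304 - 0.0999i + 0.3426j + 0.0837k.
-0.3181 - 0.0899i + 0.9039j - 0.2715k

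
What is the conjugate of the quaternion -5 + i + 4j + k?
-5 - i - 4j - k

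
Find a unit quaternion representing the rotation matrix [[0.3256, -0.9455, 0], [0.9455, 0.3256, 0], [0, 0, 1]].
0.8141 + 0.5807k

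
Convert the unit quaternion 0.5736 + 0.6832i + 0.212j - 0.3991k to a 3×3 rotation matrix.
[[0.5916, 0.7475, -0.3021], [-0.1682, -0.2521, -0.953], [-0.7885, 0.6145, -0.0234]]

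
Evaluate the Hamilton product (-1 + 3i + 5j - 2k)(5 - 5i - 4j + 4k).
38 + 32i + 27j - k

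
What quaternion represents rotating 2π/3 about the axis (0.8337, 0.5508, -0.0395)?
0.5 + 0.722i + 0.477j - 0.0342k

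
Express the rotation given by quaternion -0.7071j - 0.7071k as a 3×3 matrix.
[[-1, 0, 0], [0, 0, 1], [0, 1, 0]]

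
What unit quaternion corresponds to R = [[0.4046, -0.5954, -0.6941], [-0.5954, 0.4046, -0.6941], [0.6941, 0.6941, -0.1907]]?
0.6361 + 0.5456i - 0.5456j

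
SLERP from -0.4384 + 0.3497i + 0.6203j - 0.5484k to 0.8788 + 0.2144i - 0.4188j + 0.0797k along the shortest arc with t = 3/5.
-0.7757 + 0.0167i + 0.5552j - 0.2997k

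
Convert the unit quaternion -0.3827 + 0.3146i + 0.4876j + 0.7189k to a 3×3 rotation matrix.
[[-0.5091, 0.857, 0.0791], [-0.2434, -0.2316, 0.9419], [0.8255, 0.4603, 0.3265]]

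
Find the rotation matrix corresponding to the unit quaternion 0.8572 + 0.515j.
[[0.4696, 0, 0.8829], [0, 1, 0], [-0.8829, 0, 0.4696]]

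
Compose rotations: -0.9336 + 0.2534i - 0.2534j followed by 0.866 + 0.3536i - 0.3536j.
-0.9877 - 0.1107i + 0.1107j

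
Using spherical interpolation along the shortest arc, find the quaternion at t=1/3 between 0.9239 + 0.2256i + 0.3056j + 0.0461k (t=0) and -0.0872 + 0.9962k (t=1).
0.8325 + 0.1928i + 0.2612j - 0.449k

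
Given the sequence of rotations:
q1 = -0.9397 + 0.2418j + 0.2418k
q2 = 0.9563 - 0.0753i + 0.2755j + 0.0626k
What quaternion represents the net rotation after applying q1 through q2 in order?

q2 · q1 = -0.9804 + 0.1222i - 0.0094j + 0.1542k
-0.9804 + 0.1222i - 0.0094j + 0.1542k


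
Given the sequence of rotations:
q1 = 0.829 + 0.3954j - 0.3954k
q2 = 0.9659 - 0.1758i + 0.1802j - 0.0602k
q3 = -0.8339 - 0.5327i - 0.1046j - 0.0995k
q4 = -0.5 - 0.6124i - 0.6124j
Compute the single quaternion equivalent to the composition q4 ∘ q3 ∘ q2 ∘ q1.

q2 · q1 = 0.7057 - 0.1932i + 0.4618j - 0.5013k
q3 · q2 · q1 = -0.693 - 0.1164i - 0.7067j + 0.0816k
q4 · q3 · q2 · q1 = -0.1576 + 0.4326i + 0.8277j + 0.3207k
-0.1576 + 0.4326i + 0.8277j + 0.3207k


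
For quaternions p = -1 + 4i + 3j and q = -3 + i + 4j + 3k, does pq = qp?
No: pq = -13 - 4i - 25j + 10k ≠ -13 - 22i - j - 16k = qp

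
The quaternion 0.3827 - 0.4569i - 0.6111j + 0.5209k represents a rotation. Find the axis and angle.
axis = (-0.4945, -0.6615, 0.5638), θ = 3π/4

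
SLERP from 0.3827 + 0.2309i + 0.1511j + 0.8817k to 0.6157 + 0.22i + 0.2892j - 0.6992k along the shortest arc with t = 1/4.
0.1251 + 0.1252i + 0.0342j + 0.9836k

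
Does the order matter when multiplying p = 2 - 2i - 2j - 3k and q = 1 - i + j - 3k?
Yes: pq = -7 + 5i - 3j - 13k ≠ -7 - 13i + 3j - 5k = qp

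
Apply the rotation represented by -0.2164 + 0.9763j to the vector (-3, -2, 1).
(2.296, -2, -2.174)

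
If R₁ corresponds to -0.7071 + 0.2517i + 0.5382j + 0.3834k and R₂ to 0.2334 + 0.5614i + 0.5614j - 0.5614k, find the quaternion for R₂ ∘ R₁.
-0.3932 + 0.1792i - 0.6279j + 0.6473k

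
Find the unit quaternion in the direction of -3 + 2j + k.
-0.8018 + 0.5345j + 0.2673k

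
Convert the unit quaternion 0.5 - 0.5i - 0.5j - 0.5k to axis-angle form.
axis = (-√3/3, -√3/3, -√3/3), θ = 2π/3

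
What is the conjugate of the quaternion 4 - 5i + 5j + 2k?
4 + 5i - 5j - 2k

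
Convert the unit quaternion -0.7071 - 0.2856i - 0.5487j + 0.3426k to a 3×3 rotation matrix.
[[0.1631, 0.7979, 0.5803], [-0.1711, 0.6021, -0.7799], [-0.9717, 0.0279, 0.2347]]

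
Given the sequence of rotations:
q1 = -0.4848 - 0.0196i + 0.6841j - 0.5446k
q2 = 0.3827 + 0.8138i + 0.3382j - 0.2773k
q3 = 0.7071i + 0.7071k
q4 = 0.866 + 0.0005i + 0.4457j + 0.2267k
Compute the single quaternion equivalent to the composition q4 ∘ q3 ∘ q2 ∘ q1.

q2 · q1 = -0.552 - 0.3965i + 0.5465j + 0.4894k
q3 · q2 · q1 = -0.0657 - 0.7767i - 0.6264j - 0.0039k
q4 · q3 · q2 · q1 = 0.2236 - 0.5324i - 0.7478j + 0.3276k
0.2236 - 0.5324i - 0.7478j + 0.3276k


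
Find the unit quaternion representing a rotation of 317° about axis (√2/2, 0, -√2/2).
-0.9304 + 0.2592i - 0.2592k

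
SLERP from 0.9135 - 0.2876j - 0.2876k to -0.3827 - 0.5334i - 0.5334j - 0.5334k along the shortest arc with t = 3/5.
0.8287 + 0.4237i + 0.2585j + 0.2585k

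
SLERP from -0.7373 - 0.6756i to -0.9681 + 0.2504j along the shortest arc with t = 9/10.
-0.9703 - 0.0748i + 0.2299j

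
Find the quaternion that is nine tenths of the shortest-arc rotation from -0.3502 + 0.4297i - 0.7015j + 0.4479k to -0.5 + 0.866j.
0.4264 + 0.0534i - 0.9012j + 0.0557k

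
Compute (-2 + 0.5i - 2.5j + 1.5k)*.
-2 - 0.5i + 2.5j - 1.5k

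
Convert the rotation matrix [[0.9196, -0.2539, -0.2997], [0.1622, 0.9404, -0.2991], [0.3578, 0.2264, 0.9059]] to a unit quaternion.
0.9703 + 0.1354i - 0.1694j + 0.1072k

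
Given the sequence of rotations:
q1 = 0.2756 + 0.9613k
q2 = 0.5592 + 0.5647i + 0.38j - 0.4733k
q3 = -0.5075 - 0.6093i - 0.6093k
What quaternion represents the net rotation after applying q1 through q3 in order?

q2 · q1 = 0.6091 + 0.5209i - 0.4381j + 0.4071k
q3 · q2 · q1 = 0.2563 - 0.9024i + 0.153j - 0.3108k
0.2563 - 0.9024i + 0.153j - 0.3108k


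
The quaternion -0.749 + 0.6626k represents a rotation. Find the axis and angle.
axis = (0, 0, 1), θ = 277°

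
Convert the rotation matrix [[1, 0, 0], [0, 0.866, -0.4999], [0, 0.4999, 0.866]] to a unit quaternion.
0.9659 + 0.2588i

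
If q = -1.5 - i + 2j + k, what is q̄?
-1.5 + i - 2j - k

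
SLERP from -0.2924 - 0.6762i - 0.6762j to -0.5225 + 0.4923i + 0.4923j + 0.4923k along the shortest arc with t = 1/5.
-0.1256 - 0.6966i - 0.6966j - 0.1175k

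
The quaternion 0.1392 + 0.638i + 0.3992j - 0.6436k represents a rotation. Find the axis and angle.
axis = (0.6443, 0.4031, -0.6499), θ = 164°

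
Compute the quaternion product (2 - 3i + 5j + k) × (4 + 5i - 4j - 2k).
45 - 8i + 11j - 13k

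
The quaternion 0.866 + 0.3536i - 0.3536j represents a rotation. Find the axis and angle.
axis = (√2/2, -√2/2, 0), θ = π/3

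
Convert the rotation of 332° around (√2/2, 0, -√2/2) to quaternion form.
-0.9703 + 0.1711i - 0.1711k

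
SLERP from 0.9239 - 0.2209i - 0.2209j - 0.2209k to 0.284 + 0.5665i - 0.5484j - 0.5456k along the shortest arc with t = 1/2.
0.7274 + 0.2081i - 0.4632j - 0.4616k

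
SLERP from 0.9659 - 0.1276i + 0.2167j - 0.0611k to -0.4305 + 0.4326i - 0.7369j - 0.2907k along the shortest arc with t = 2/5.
0.8296 - 0.2791i + 0.4749j + 0.0909k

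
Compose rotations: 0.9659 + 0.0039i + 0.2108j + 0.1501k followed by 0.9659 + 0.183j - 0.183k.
0.9219 + 0.0698i + 0.3797j - 0.0325k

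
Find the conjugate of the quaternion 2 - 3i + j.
2 + 3i - j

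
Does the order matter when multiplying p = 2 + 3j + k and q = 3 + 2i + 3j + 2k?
Yes: pq = -5 + 7i + 17j + k ≠ -5 + i + 13j + 13k = qp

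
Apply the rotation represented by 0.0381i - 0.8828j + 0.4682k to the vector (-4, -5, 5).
(4.503, -6.658, 1.183)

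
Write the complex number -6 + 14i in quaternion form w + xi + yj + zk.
-6 + 14i + 0j + 0k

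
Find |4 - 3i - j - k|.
√27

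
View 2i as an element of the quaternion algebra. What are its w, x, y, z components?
0 + 2i + 0j + 0k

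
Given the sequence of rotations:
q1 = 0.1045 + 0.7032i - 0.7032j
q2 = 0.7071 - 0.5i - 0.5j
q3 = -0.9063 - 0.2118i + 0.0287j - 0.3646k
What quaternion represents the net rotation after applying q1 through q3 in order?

q2 · q1 = 0.0739 + 0.445i - 0.5495j + 0.7032k
q3 · q2 · q1 = 0.2994 - 0.5991i + 0.4868j - 0.5606k
0.2994 - 0.5991i + 0.4868j - 0.5606k


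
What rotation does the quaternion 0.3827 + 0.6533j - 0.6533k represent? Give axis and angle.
axis = (0, √2/2, -√2/2), θ = 3π/4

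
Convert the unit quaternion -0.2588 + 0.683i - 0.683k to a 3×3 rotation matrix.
[[0.067, -0.3535, -0.933], [0.3535, -0.866, 0.3535], [-0.933, -0.3535, 0.067]]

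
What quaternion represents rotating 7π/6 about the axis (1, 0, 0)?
-0.2588 + 0.9659i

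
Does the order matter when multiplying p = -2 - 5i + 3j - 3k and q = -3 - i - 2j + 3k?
Yes: pq = 16 + 20i + 13j + 16k ≠ 16 + 14i - 23j - 10k = qp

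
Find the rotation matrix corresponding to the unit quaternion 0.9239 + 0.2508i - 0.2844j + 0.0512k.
[[0.833, -0.2373, -0.4998], [-0.048, 0.869, -0.4926], [0.5512, 0.4343, 0.7124]]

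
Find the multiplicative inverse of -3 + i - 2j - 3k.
-0.1304 - 0.0435i + 0.087j + 0.1304k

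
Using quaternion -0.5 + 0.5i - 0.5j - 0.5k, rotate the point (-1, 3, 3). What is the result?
(-3, 3, 1)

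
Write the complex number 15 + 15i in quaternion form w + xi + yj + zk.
15 + 15i + 0j + 0k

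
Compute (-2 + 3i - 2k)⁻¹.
-0.1176 - 0.1765i + 0.1176k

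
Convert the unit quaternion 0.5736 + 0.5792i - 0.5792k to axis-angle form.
axis = (√2/2, 0, -√2/2), θ = 110°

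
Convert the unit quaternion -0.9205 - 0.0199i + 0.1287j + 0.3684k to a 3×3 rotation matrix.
[[0.6954, 0.6731, -0.2516], [-0.6833, 0.7278, 0.0582], [0.2223, 0.1315, 0.9661]]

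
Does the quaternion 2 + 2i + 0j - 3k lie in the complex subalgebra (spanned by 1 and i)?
No. The quaternion 2 + 2i - 3k has j-coefficient y = 0 and k-coefficient z = -3, not both zero, so it does not lie in the complex subalgebra spanned by 1 and i.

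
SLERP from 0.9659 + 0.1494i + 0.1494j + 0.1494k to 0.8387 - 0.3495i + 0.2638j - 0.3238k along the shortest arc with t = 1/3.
0.9795 - 0.0214i + 0.1999j - 0.0121k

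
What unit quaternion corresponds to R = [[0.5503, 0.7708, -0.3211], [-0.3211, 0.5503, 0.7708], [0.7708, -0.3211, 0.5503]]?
0.8141 - 0.3353i - 0.3353j - 0.3353k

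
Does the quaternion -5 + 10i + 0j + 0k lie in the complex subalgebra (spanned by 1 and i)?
Yes. The quaternion -5 + 10i has j- and k-coefficients y = z = 0, so it lies in the complex subalgebra spanned by 1 and i.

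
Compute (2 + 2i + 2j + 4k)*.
2 - 2i - 2j - 4k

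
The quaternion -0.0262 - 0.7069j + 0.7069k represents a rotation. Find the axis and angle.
axis = (0, -√2/2, √2/2), θ = 183°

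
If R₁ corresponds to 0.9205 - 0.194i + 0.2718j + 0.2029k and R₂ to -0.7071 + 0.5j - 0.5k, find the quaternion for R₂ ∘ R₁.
-0.6853 + 0.3745i + 0.3651j - 0.5067k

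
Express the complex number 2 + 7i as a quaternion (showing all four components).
2 + 7i + 0j + 0k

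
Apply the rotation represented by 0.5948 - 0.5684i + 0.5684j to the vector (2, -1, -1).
(0.678, -2.322, -0.384)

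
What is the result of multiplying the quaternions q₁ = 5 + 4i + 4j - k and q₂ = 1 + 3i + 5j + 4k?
-23 + 40i + 10j + 27k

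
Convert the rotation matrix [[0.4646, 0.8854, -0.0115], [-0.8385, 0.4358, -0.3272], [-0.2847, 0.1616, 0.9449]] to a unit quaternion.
0.8434 + 0.1449i + 0.081j - 0.511k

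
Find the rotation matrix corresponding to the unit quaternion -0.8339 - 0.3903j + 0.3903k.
[[0.3907, 0.6509, 0.6509], [-0.6509, 0.6953, -0.3047], [-0.6509, -0.3047, 0.6953]]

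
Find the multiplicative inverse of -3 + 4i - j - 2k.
-0.1 - 0.1333i + 0.0333j + 0.0667k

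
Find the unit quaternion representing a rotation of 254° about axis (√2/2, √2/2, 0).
-0.6018 + 0.5647i + 0.5647j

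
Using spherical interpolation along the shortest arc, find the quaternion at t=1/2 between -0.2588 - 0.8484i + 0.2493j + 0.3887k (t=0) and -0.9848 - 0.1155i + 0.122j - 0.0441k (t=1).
-0.7523 - 0.5831i + 0.2246j + 0.2085k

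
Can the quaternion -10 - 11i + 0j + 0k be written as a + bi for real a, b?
Yes. The quaternion -10 - 11i has j- and k-coefficients y = z = 0, so it lies in the complex subalgebra spanned by 1 and i.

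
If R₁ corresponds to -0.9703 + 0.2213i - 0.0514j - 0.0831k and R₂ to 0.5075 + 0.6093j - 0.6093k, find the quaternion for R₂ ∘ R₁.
-0.5117 + 0.0304i - 0.7521j + 0.4142k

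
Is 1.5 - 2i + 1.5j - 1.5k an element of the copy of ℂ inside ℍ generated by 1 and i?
No. The quaternion 1.5 - 2i + 1.5j - 1.5k has j-coefficient y = 1.5 and k-coefficient z = -1.5, not both zero, so it does not lie in the complex subalgebra spanned by 1 and i.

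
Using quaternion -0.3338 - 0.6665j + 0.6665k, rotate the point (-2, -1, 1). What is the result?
(1.554, -0.11, 1.89)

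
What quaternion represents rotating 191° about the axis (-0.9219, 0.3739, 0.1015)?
-0.0958 - 0.9177i + 0.3722j + 0.101k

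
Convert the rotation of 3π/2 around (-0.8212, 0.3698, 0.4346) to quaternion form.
-0.7071 - 0.5807i + 0.2615j + 0.3073k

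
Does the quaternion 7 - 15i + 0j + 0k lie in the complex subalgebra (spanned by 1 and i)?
Yes. The quaternion 7 - 15i has j- and k-coefficients y = z = 0, so it lies in the complex subalgebra spanned by 1 and i.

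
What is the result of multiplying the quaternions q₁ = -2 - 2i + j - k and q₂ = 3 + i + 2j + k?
-5 - 5i - 10k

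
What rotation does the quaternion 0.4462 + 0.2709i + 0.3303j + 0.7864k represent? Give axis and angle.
axis = (0.3027, 0.3691, 0.8787), θ = 127°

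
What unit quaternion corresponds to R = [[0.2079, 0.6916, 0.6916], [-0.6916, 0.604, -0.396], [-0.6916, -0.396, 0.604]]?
0.7772 + 0.445j - 0.445k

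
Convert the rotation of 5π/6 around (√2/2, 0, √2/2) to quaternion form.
0.2588 + 0.683i + 0.683k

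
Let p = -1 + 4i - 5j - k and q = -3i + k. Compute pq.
13 - 2i - j - 16k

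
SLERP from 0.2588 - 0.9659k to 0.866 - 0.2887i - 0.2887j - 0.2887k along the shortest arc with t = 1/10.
0.3461 - 0.0348i - 0.0348j - 0.9369k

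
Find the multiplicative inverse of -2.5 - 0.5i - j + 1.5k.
-0.2564 + 0.0513i + 0.1026j - 0.1538k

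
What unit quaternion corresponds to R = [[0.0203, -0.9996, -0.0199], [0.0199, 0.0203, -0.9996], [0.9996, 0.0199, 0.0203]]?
0.515 + 0.4949i - 0.4949j + 0.4949k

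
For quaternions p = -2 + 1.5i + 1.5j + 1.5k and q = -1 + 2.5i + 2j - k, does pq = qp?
No: pq = -3.25 - 11i - 0.25j - 0.25k ≠ -3.25 - 2i - 10.75j + 1.25k = qp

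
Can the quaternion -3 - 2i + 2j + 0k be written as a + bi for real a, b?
No. The quaternion -3 - 2i + 2j has j-coefficient y = 2 and k-coefficient z = 0, not both zero, so it does not lie in the complex subalgebra spanned by 1 and i.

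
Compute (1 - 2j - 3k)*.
1 + 2j + 3k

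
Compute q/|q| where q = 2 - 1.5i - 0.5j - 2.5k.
0.5601 - 0.4201i - 0.14j - 0.7001k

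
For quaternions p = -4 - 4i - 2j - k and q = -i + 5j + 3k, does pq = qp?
No: pq = 9 + 3i - 7j - 34k ≠ 9 + 5i - 33j + 10k = qp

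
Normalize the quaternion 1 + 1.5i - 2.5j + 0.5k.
0.3203 + 0.4804i - 0.8006j + 0.1601k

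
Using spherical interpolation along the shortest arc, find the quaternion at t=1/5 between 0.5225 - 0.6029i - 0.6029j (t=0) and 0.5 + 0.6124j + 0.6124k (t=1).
0.3389 - 0.5584i - 0.736j - 0.1776k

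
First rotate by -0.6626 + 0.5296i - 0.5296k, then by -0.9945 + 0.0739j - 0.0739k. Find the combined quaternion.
0.6198 - 0.5658i - 0.0881j + 0.5365k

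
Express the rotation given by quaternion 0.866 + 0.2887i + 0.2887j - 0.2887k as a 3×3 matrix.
[[0.6666, 0.6667, 0.3333], [-0.3333, 0.6666, -0.6667], [-0.6667, 0.3333, 0.6666]]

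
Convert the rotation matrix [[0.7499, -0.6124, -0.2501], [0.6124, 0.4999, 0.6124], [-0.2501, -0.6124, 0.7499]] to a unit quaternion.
0.866 - 0.3536i + 0.3536k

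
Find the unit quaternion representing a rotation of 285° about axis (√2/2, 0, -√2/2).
-0.7934 + 0.4305i - 0.4305k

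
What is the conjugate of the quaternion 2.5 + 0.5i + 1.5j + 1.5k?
2.5 - 0.5i - 1.5j - 1.5k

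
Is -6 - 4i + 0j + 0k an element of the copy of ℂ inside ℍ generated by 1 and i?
Yes. The quaternion -6 - 4i has j- and k-coefficients y = z = 0, so it lies in the complex subalgebra spanned by 1 and i.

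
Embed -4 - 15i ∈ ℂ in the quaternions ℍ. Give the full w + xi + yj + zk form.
-4 - 15i + 0j + 0k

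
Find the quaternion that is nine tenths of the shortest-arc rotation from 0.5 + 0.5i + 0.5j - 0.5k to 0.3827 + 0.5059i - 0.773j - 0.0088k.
0.4501 + 0.5707i - 0.6817j - 0.0839k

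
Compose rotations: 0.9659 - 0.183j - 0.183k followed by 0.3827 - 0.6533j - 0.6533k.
0.1305 - 0.7011j - 0.7011k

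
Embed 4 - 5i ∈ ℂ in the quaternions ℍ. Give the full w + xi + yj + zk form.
4 - 5i + 0j + 0k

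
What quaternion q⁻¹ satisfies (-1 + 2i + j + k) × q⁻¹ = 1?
-0.1429 - 0.2857i - 0.1429j - 0.1429k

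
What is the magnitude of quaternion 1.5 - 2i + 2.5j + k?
3.674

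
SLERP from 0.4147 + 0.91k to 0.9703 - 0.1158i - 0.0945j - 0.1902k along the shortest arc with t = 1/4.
0.6872 - 0.0391i - 0.0319j + 0.7248k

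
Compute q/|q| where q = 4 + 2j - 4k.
0.6667 + 0.3333j - 0.6667k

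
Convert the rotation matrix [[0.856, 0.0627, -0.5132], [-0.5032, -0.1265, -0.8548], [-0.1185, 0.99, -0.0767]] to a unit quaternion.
0.6428 + 0.7175i - 0.1535j - 0.2201k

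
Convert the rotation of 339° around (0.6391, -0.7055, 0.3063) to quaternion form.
-0.9833 + 0.1165i - 0.1286j + 0.0558k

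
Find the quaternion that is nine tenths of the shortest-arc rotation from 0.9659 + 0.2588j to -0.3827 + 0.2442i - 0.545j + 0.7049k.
0.4732 - 0.2279i + 0.5397j - 0.6579k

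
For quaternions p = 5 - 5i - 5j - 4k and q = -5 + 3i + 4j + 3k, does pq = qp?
No: pq = 22 + 41i + 48j + 30k ≠ 22 + 39i + 42j + 40k = qp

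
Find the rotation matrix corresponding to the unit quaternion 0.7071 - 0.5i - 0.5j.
[[0.5, 0.5, -0.7071], [0.5, 0.5, 0.7071], [0.7071, -0.7071, 0]]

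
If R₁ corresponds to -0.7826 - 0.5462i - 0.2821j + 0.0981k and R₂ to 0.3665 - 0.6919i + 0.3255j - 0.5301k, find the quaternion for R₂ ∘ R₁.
-0.5209 + 0.2237i - 0.0007j + 0.8238k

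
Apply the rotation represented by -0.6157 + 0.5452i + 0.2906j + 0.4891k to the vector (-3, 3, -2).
(1.349, -1.274, -4.308)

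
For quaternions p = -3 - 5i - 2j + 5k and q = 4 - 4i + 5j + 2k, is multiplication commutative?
No: pq = -32 - 37i - 33j - 19k ≠ -32 + 21i - 13j + 47k = qp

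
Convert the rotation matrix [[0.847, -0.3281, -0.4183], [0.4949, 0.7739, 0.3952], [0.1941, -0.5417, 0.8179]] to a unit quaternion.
0.9272 - 0.2526i - 0.1651j + 0.2219k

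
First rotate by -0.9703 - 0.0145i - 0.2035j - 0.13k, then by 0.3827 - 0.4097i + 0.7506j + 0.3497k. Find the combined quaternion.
-0.1791 + 0.3656i - 0.8645j - 0.2948k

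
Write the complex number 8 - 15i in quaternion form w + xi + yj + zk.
8 - 15i + 0j + 0k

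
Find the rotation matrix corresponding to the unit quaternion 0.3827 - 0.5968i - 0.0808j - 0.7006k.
[[0.0053, 0.6327, 0.7744], [-0.4398, -0.694, 0.57], [0.8981, -0.3436, 0.2746]]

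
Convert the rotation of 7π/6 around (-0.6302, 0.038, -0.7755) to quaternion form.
-0.2588 - 0.6087i + 0.0367j - 0.7491k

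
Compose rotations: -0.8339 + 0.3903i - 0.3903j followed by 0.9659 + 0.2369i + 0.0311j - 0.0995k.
-0.8858 + 0.1406i - 0.4418j - 0.0216k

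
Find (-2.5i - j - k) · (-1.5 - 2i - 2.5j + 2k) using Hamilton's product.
-5.5 - 0.75i + 8.5j + 5.75k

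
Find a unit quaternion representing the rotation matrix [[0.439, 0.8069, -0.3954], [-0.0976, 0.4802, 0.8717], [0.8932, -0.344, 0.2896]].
0.7431 - 0.409i - 0.4335j - 0.3043k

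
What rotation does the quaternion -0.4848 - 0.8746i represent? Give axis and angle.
axis = (-1, 0, 0), θ = 238°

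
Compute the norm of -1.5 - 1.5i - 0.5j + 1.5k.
√7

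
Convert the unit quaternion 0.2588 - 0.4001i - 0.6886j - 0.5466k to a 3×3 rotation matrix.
[[-0.5459, 0.8339, 0.081], [0.2681, 0.0823, 0.9599], [0.7938, 0.5457, -0.2685]]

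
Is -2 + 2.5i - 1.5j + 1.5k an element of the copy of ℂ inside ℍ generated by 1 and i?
No. The quaternion -2 + 2.5i - 1.5j + 1.5k has j-coefficient y = -1.5 and k-coefficient z = 1.5, not both zero, so it does not lie in the complex subalgebra spanned by 1 and i.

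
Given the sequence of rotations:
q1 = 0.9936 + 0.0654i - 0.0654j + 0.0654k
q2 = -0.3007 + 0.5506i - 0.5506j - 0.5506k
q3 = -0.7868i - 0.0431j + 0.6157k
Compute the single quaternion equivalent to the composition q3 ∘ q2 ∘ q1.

q2 · q1 = -0.3348 + 0.4554i - 0.5994j - 0.5667k
q3 · q2 · q1 = 0.6814 + 0.6569i - 0.1511j + 0.2851k
0.6814 + 0.6569i - 0.1511j + 0.2851k


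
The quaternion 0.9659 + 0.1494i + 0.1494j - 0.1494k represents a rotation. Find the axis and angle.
axis = (√3/3, √3/3, -√3/3), θ = π/6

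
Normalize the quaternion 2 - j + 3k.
0.5345 - 0.2673j + 0.8018k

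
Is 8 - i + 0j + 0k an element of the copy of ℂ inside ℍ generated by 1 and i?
Yes. The quaternion 8 - i has j- and k-coefficients y = z = 0, so it lies in the complex subalgebra spanned by 1 and i.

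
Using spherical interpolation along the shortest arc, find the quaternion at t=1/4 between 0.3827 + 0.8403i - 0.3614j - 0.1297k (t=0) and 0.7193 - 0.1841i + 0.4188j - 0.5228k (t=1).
0.6189 + 0.6987i - 0.1734j - 0.3142k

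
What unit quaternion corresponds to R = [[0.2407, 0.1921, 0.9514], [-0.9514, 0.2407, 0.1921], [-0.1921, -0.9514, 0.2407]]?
0.6561 - 0.4357i + 0.4357j - 0.4357k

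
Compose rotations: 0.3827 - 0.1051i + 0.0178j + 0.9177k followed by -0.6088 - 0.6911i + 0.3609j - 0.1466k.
-0.1775 + 0.1333i + 0.7769j - 0.5892k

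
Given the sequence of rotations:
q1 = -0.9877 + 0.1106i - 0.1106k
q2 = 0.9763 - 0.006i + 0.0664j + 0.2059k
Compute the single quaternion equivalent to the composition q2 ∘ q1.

q2 · q1 = -0.9409 + 0.1066i - 0.0435j - 0.3187k
-0.9409 + 0.1066i - 0.0435j - 0.3187k


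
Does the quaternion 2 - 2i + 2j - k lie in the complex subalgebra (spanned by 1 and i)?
No. The quaternion 2 - 2i + 2j - k has j-coefficient y = 2 and k-coefficient z = -1, not both zero, so it does not lie in the complex subalgebra spanned by 1 and i.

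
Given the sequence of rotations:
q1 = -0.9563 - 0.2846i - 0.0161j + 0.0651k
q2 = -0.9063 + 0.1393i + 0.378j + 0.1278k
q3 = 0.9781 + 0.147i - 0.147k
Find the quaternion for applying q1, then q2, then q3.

q2 · q1 = 0.9041 + 0.1514i - 0.3923j - 0.0759k
q3 · q2 · q1 = 0.8509 + 0.2233i - 0.3948j - 0.2648k
0.8509 + 0.2233i - 0.3948j - 0.2648k


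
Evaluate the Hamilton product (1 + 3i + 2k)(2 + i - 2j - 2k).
3 + 11i + 6j - 4k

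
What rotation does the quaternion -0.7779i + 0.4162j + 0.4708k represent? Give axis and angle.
axis = (-0.7779, 0.4162, 0.4708), θ = π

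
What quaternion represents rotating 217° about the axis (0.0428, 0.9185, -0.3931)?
-0.3173 + 0.0406i + 0.871j - 0.3728k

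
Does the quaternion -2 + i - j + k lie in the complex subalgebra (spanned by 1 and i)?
No. The quaternion -2 + i - j + k has j-coefficient y = -1 and k-coefficient z = 1, not both zero, so it does not lie in the complex subalgebra spanned by 1 and i.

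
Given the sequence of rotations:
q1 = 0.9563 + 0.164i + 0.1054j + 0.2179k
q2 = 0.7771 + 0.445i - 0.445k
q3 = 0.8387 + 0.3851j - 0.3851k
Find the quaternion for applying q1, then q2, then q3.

q2 · q1 = 0.7671 + 0.5999i - 0.088j - 0.2093k
q3 · q2 · q1 = 0.5967 + 0.3886i - 0.0094j - 0.702k
0.5967 + 0.3886i - 0.0094j - 0.702k


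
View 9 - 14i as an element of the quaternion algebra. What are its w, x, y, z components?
9 - 14i + 0j + 0k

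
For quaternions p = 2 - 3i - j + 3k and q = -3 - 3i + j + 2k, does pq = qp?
No: pq = -20 - 2i + 2j - 11k ≠ -20 + 8i + 8j + k = qp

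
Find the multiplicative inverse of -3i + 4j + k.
0.1154i - 0.1538j - 0.0385k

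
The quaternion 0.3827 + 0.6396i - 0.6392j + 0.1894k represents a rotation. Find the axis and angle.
axis = (0.6923, -0.6919, 0.205), θ = 3π/4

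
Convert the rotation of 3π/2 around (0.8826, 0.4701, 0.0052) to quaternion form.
-0.7071 + 0.6241i + 0.3324j + 0.0037k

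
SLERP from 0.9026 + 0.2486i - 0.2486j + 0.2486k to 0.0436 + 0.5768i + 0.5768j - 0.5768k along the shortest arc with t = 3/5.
0.4686 - 0.3086i - 0.5853j + 0.5853k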